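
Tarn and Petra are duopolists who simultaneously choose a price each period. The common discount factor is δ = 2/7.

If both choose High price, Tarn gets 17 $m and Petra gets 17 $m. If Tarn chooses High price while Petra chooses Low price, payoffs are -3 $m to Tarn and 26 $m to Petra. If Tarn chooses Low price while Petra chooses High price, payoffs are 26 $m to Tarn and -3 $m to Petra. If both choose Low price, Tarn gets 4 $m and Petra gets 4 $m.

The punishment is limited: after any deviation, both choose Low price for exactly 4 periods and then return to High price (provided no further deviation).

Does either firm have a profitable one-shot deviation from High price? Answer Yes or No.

Comparing payoff streams over the 5 periods until play realigns: cooperate → 17(1+δ+…+δ^4); deviate → 26 + 4(δ+…+δ^4).
Cooperation is sustained iff (17−4)(δ+…+δ^4) ≥ 26−17.
δ+…+δ^4 = 2/7·(1−(2/7)^4)/(1−2/7) = 0.3973, and (26−17)/(17−4) = 0.6923.
0.3973 < 0.6923, so cooperation is not sustainable.

Yes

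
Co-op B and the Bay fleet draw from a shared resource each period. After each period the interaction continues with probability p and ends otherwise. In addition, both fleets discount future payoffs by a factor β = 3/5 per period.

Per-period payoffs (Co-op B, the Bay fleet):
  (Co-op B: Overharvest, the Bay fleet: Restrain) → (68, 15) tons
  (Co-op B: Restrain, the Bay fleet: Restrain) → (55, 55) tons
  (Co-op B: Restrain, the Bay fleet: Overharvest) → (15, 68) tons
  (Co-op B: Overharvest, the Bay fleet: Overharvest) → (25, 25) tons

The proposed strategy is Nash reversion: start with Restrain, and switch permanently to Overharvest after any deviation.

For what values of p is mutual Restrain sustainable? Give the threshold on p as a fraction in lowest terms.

Expected continuation weight on next period's payoff is β·p = 3/5·p, which plays the role of the discount factor.
Cooperation requires 3/5·p ≥ (68−55)/(68−25) = 13/43, hence p ≥ 65/129.

65/129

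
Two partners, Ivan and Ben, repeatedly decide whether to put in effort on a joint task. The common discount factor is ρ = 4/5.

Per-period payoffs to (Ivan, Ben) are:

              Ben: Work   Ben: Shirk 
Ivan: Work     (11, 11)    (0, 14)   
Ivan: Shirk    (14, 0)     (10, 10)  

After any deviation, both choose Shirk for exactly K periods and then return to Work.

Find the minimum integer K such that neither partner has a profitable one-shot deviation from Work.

IC: ρ(1−ρ^K)/(1−ρ) ≥ (14−11)/(11−10) = 3.
With ρ = 4/5: need 1 − ρ^K ≥ 3·(1−4/5)/(4/5), i.e. ρ^K ≤ 0.2500.
Since (4/5)^6 = 0.2621 and (4/5)^7 = 0.2097, the smallest such K is 7.

7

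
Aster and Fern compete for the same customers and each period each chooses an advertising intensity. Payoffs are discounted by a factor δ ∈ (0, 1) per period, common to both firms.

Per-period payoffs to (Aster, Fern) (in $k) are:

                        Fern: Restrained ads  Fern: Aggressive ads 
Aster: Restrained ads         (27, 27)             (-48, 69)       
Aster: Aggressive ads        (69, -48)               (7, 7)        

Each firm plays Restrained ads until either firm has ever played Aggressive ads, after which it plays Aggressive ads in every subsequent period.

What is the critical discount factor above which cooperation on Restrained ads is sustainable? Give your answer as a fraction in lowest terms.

27/(1−δ) ≥ 69 + 7δ/(1−δ)
27 ≥ 69 − 62δ
δ ≥ 42/62 = 21/31.

21/31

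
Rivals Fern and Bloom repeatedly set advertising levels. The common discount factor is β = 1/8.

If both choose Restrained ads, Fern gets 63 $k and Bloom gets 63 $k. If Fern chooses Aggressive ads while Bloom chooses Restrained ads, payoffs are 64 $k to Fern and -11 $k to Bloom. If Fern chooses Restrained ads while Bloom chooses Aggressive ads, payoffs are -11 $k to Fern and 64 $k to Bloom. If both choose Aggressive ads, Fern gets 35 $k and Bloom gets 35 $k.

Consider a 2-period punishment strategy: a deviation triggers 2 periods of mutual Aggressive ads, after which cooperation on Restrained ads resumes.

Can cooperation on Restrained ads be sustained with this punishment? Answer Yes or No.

Yes

A one-shot deviation gives 64 now, then 35 for 2 periods, then back to 63.
Gain from deviating: (64−63) today; loss: (63−35) in each of the next 2 periods.
No-deviation condition: (63−35)(β+…+β^2) ≥ 64−63, i.e. β+…+β^2 ≥ 1/28.
At β = 1/8: β+…+β^2 = 0.1406 ≥ 0.0357.
So cooperation is sustainable.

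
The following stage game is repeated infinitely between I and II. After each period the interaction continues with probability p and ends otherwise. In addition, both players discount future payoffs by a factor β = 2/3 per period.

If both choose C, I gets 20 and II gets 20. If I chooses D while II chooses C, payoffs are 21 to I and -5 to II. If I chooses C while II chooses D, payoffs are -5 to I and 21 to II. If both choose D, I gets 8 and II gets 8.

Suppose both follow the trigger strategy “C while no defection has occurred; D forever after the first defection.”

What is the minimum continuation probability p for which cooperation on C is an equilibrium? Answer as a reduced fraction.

3/26

Expected continuation weight on next period's payoff is β·p = 2/3·p, which plays the role of the discount factor.
Cooperation requires 2/3·p ≥ (21−20)/(21−8) = 1/13, hence p ≥ 3/26.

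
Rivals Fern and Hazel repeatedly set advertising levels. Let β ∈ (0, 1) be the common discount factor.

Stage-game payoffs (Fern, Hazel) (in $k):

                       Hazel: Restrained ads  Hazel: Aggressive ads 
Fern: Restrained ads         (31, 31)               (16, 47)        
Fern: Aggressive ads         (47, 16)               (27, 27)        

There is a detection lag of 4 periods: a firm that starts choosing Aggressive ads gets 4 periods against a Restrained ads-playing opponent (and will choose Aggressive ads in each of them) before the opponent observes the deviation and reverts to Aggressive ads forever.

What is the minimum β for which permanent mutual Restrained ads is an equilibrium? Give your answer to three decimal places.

Deviating for the 4 undetected periods gains 47−31 = 16 per period over cooperation, then loses 31−27 = 4 per period forever once punishment starts.
Gain: 16(1 + β + … + β^3); loss: 4·β^4/(1−β).
No profitable deviation ⇔ 16(1−β^4) ≤ 4·β^4, i.e. β^4 ≥ 16/(16+4) = 4/5.
Hence β ≥ (4/5)^(1/4) ≈ 0.946.

0.946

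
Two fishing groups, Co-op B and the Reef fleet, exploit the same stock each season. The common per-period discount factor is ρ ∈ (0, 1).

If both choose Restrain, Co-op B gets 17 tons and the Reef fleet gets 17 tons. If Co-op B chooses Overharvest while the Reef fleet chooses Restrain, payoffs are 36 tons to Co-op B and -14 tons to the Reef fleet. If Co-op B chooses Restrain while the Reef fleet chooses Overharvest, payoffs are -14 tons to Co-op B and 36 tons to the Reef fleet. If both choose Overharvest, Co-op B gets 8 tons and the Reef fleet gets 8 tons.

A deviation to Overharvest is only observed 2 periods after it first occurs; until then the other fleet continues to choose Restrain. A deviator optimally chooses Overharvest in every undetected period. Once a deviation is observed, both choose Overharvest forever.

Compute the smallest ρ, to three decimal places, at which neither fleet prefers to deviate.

The best deviation is to choose Overharvest for all 2 undetected periods, earning 36 each, then 8 forever once detected.
Deviation value: 36(1−ρ^2)/(1−ρ) + 8ρ^2/(1−ρ); cooperation value: 17/(1−ρ).
IC: 17 ≥ 36(1−ρ^2) + 8ρ^2 = 36 − 28ρ^2.
So ρ^2 ≥ 19/28, giving ρ ≥ (19/28)^(1/2) ≈ 0.824.

0.824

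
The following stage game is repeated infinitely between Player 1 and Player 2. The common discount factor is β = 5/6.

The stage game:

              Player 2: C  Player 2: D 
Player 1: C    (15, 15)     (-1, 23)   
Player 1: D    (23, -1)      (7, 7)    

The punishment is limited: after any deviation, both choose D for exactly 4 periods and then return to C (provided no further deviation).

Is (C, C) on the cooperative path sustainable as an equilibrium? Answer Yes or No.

Comparing payoff streams over the 5 periods until play realigns: cooperate → 15(1+β+…+β^4); deviate → 23 + 7(β+…+β^4).
Cooperation is sustained iff (15−7)(β+…+β^4) ≥ 23−15.
β+…+β^4 = 5/6·(1−(5/6)^4)/(1−5/6) = 2.5887, and (23−15)/(15−7) = 1.0000.
2.5887 ≥ 1.0000, so cooperation is sustainable.

Yes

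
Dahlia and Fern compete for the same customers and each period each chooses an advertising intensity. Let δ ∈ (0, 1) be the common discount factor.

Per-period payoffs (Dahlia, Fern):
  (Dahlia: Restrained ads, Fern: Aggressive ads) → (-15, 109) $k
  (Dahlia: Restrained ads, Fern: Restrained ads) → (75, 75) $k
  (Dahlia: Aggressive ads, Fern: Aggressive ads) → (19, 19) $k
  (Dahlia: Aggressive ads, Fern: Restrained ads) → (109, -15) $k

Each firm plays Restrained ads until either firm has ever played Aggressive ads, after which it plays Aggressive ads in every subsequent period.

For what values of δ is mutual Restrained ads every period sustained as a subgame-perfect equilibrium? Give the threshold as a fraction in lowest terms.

Cooperation forever yields 75 each period: 75/(1−δ).
Deviating yields 109 once, then 19 forever: 109 + 19δ/(1−δ).
No profitable deviation requires 75/(1−δ) ≥ 109 + 19δ/(1−δ).
Multiplying by (1−δ): 75 ≥ 109(1−δ) + 19δ = 109 − 90δ.
So 90δ ≥ 34, i.e. δ ≥ 34/90 = 17/45.

17/45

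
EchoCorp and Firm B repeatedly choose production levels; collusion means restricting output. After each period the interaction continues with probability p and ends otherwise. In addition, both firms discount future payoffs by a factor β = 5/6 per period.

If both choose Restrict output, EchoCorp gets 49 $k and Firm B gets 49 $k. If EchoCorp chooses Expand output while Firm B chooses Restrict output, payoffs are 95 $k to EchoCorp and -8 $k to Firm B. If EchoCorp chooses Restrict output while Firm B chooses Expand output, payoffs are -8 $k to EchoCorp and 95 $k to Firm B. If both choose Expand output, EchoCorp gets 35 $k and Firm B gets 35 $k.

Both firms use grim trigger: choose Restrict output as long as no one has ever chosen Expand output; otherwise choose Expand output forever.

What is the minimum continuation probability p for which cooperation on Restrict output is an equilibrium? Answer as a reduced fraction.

23/25

With continuation probability p and discount β, the effective per-period discount factor is βp.
Grim-trigger IC: βp ≥ (95−49)/(95−35) = 23/30.
So p ≥ (23/30)/(5/6) = 23/25.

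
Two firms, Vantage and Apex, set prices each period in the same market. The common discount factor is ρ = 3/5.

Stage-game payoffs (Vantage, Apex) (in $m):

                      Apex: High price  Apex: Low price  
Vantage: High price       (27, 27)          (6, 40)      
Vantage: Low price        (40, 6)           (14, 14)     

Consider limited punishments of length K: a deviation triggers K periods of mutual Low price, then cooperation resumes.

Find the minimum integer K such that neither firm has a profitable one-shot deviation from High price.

No profitable deviation requires (27−14)(ρ+…+ρ^K) ≥ 40−27, i.e. ρ+…+ρ^K ≥ 1 ≈ 1.0000.
With ρ = 3/5, the partial sums are K=1: 0.6000, K=2: 0.9600, K=3: 1.1760.
K = 3 is the first length at which the sum reaches 1.0000.

3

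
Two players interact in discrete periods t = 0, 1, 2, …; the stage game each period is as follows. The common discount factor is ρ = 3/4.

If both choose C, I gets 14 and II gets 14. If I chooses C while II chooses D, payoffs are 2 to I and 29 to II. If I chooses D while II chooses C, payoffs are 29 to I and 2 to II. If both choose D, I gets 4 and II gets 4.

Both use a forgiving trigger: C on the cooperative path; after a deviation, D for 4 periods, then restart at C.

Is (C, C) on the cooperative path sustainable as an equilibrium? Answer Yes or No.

IC: ρ+…+ρ^4 ≥ (29−14)/(14−4) = 3/2.
At ρ = 3/4: partial sum = 2.0508 ≥ 1.5000. Cooperation sustainable.

Yes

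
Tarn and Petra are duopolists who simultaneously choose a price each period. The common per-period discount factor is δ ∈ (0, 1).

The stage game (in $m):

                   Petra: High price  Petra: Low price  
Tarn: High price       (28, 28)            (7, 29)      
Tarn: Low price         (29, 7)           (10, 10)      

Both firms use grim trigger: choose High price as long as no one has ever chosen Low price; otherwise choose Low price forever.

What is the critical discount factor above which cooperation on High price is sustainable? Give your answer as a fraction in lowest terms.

Under grim trigger the critical discount factor is (T−C)/(T−P) with T = 29, C = 28, P = 10.
δ* = (29−28)/(29−10) = 1/19.

1/19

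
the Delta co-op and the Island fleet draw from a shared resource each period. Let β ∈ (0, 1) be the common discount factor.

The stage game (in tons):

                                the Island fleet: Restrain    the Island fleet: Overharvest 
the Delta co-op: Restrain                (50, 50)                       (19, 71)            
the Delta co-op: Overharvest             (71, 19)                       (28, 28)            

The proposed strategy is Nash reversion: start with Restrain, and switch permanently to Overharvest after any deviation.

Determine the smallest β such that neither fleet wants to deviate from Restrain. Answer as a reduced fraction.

One-period gain from deviating is 71 − 50 = 21. The loss is 50 − 28 = 22 in every subsequent period, with present value 22·β/(1−β).
Deviation is unprofitable when 22·β/(1−β) ≥ 21, i.e. β/(1−β) ≥ 21/22.
Equivalently β ≥ 21/(21+22) = 21/43.

21/43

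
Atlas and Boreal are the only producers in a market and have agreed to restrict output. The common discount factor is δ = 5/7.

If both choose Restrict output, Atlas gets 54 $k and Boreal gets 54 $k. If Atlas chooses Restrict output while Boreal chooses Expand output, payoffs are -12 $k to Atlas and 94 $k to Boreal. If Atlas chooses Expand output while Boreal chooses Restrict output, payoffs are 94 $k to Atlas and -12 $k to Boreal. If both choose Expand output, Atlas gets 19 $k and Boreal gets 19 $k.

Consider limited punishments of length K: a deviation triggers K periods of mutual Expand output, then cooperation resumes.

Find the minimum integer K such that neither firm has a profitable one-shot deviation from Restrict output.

2

Need Σ_{k=1}^{K} δ^k ≥ (94−54)/(54−19) = 1.1429 at δ = 5/7.
At K = 1 the sum is 0.7143 < 1.1429; at K = 2 it is 1.2245 ≥ 1.1429.
So the minimum punishment length is K = 2.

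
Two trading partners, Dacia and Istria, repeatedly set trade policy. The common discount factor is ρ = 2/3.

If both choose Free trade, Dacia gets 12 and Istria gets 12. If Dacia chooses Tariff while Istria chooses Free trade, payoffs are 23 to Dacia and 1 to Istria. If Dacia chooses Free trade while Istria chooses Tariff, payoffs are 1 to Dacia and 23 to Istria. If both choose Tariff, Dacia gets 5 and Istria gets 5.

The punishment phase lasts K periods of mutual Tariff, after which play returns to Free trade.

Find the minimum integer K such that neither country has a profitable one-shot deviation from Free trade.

IC: ρ(1−ρ^K)/(1−ρ) ≥ (23−12)/(12−5) = 11/7.
With ρ = 2/3: need 1 − ρ^K ≥ 11/7·(1−2/3)/(2/3), i.e. ρ^K ≤ 0.2143.
Since (2/3)^3 = 0.2963 and (2/3)^4 = 0.1975, the smallest such K is 4.

4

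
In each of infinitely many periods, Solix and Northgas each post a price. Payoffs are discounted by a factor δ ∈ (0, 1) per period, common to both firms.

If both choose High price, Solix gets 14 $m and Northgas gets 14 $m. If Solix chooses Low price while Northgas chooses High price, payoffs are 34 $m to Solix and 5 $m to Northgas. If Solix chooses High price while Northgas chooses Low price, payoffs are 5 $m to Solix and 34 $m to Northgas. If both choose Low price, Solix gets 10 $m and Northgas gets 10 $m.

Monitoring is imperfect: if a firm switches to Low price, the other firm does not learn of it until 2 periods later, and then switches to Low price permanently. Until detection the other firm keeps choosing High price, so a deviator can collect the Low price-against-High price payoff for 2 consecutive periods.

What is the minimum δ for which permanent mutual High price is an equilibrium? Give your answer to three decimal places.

Deviating for the 2 undetected periods gains 34−14 = 20 per period over cooperation, then loses 14−10 = 4 per period forever once punishment starts.
Gain: 20(1 + δ + … + δ^1); loss: 4·δ^2/(1−δ).
No profitable deviation ⇔ 20(1−δ^2) ≤ 4·δ^2, i.e. δ^2 ≥ 20/(20+4) = 5/6.
Hence δ ≥ (5/6)^(1/2) ≈ 0.913.

0.913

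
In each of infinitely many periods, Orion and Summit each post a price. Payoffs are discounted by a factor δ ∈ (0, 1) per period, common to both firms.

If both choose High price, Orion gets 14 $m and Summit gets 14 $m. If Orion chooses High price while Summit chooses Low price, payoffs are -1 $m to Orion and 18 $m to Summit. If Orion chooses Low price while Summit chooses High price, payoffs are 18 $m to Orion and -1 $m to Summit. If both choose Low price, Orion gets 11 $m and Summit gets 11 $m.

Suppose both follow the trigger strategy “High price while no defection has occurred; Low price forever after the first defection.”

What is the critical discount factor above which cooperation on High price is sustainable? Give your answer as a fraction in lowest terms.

4/7

Under grim trigger the critical discount factor is (T−C)/(T−P) with T = 18, C = 14, P = 11.
δ* = (18−14)/(18−11) = 4/7.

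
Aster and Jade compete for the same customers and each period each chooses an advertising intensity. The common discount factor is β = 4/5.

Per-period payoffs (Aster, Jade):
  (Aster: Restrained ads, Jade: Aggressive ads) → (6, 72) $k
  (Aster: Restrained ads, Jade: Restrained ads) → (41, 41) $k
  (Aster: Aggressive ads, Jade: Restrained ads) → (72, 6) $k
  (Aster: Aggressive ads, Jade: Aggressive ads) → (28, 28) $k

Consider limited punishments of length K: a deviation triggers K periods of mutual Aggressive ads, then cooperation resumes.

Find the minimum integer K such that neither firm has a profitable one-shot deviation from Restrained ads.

No profitable deviation requires (41−28)(β+…+β^K) ≥ 72−41, i.e. β+…+β^K ≥ 31/13 ≈ 2.3846.
With β = 4/5, the partial sums are K=1: 0.8000, K=2: 1.4400, K=3: 1.9520, K=4: 2.3616, K=5: 2.6893.
K = 5 is the first length at which the sum reaches 2.3846.

5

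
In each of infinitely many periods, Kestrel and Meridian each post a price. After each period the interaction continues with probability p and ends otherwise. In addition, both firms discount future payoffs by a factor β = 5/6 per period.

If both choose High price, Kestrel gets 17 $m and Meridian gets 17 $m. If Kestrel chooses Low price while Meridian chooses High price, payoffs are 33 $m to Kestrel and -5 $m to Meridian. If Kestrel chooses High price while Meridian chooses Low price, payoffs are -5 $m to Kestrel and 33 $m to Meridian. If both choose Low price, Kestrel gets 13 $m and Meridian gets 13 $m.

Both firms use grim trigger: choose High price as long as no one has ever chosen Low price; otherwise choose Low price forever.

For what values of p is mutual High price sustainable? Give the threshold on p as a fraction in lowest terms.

24/25

With continuation probability p and discount β, the effective per-period discount factor is βp.
Grim-trigger IC: βp ≥ (33−17)/(33−13) = 4/5.
So p ≥ (4/5)/(5/6) = 24/25.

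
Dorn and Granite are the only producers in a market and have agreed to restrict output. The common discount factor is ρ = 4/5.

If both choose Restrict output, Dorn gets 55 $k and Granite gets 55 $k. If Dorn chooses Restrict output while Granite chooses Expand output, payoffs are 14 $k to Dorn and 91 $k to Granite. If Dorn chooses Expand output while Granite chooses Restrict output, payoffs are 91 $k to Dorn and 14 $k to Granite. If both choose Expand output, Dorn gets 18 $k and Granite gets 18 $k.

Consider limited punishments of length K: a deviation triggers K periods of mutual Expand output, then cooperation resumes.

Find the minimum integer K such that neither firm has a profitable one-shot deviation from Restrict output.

No profitable deviation requires (55−18)(ρ+…+ρ^K) ≥ 91−55, i.e. ρ+…+ρ^K ≥ 36/37 ≈ 0.9730.
With ρ = 4/5, the partial sums are K=1: 0.8000, K=2: 1.4400.
K = 2 is the first length at which the sum reaches 0.9730.

2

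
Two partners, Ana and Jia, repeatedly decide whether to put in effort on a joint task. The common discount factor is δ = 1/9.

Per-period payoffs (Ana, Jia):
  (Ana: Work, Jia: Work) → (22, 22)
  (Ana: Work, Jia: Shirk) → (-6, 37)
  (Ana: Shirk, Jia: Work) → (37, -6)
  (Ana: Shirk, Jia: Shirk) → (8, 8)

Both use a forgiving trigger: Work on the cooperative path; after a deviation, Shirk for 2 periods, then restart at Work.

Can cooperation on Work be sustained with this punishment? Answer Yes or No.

No

A one-shot deviation gives 37 now, then 8 for 2 periods, then back to 22.
Gain from deviating: (37−22) today; loss: (22−8) in each of the next 2 periods.
No-deviation condition: (22−8)(δ+…+δ^2) ≥ 37−22, i.e. δ+…+δ^2 ≥ 15/14.
At δ = 1/9: δ+…+δ^2 = 0.1235 < 1.0714.
So cooperation is not sustainable.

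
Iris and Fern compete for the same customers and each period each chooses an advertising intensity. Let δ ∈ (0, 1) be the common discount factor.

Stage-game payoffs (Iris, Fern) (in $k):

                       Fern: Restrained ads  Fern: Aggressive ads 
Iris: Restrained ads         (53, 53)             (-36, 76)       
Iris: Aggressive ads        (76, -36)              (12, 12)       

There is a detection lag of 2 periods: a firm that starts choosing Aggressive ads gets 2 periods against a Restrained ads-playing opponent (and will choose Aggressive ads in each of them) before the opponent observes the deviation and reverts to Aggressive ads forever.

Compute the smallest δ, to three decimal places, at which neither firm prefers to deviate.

0.599

A deviator earns 76 for 2 periods, then 12 forever; cooperating earns 53 forever. Multiplying the IC by (1−δ):
53 ≥ 76(1−δ^2) + 12δ^2, so 64·δ^2 ≥ 23 and δ^2 ≥ 23/64.
δ ≥ (23/64)^(1/2) ≈ 0.599.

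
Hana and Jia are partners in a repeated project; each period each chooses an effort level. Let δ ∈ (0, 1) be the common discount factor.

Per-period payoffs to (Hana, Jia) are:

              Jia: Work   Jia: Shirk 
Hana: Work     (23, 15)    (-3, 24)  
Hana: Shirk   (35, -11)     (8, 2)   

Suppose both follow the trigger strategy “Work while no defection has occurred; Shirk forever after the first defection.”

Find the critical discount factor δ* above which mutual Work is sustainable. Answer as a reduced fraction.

4/9

Hana: cooperation gives 23 each period; deviation gives 35 once then 8 forever.
  23/(1−δ) ≥ 35 + 8δ/(1−δ) ⇒ δ ≥ 12/27 = 4/9.
Jia: cooperation gives 15 each period; deviation gives 24 once then 2 forever.
  δ ≥ 9/22.
Both must hold, so the binding constraint is Hana's: δ ≥ 4/9.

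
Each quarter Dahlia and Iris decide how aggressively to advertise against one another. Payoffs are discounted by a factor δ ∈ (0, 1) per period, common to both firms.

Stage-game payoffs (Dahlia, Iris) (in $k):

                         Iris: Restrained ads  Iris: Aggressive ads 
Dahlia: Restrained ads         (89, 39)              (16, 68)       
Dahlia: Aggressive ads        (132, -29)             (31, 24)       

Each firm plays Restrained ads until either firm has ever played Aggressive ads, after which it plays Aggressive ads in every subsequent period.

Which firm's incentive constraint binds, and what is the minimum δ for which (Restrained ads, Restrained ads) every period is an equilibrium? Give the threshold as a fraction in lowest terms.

For Dahlia: deviation gain 132−89 = 43, per-period punishment loss 89−31 = 58. IC gives δ ≥ 43/101.
For Iris: gain 29, loss 15 per period, so δ ≥ 29/44.
The tighter constraint is Iris's, so cooperation needs δ ≥ 29/44.

Iris; δ ≥ 29/44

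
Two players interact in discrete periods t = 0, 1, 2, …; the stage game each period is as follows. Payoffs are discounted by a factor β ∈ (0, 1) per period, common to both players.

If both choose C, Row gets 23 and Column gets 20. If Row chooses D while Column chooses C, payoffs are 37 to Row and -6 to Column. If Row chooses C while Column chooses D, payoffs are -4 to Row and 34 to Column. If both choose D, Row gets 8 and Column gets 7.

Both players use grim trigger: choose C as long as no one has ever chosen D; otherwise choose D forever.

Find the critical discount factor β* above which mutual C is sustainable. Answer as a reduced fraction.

14/27

For Row: deviation gain 37−23 = 14, per-period punishment loss 23−8 = 15. IC gives β ≥ 14/29.
For Column: gain 14, loss 13 per period, so β ≥ 14/27.
The tighter constraint is Column's, so cooperation needs β ≥ 14/27.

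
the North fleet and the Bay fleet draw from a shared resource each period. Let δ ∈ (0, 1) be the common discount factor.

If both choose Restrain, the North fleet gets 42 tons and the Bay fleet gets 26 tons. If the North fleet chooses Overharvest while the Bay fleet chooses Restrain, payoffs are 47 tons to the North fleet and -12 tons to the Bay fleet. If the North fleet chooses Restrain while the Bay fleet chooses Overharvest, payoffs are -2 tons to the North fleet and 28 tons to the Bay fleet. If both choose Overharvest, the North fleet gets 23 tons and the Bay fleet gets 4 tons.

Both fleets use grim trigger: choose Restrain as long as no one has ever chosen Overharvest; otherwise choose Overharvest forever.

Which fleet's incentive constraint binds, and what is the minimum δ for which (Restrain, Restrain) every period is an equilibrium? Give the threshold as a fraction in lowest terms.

the North fleet; δ ≥ 5/24

For the North fleet: deviation gain 47−42 = 5, per-period punishment loss 42−23 = 19. IC gives δ ≥ 5/24.
For the Bay fleet: gain 2, loss 22 per period, so δ ≥ 2/24 = 1/12.
The tighter constraint is the North fleet's, so cooperation needs δ ≥ 5/24.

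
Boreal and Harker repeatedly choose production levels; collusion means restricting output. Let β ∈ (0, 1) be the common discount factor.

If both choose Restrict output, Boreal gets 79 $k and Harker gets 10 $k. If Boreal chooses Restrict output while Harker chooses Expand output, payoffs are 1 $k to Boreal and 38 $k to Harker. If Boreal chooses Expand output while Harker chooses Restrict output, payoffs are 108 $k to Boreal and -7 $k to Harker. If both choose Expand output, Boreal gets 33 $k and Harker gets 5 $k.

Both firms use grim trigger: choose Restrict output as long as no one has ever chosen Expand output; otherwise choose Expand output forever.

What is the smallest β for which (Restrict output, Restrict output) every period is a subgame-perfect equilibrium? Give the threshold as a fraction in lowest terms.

For Boreal: deviation gain 108−79 = 29, per-period punishment loss 79−33 = 46. IC gives β ≥ 29/75.
For Harker: gain 28, loss 5 per period, so β ≥ 28/33.
The tighter constraint is Harker's, so cooperation needs β ≥ 28/33.

28/33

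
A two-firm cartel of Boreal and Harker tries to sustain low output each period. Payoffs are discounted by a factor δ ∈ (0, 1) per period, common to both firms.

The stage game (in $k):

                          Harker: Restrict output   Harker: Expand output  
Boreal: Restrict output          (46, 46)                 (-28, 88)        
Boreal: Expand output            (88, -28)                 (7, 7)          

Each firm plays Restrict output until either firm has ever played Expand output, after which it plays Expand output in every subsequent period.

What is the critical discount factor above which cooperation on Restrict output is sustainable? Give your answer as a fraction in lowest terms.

14/27

46/(1−δ) ≥ 88 + 7δ/(1−δ)
46 ≥ 88 − 81δ
δ ≥ 42/81 = 14/27.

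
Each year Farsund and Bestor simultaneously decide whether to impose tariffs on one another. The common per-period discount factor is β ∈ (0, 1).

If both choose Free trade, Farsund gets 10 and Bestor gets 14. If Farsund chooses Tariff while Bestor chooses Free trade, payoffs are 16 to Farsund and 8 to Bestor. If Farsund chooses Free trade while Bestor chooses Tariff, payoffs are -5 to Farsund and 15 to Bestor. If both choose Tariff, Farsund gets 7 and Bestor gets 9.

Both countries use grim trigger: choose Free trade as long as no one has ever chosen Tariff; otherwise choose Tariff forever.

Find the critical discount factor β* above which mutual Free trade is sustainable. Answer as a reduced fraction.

For Farsund: deviation gain 16−10 = 6, per-period punishment loss 10−7 = 3. IC gives β ≥ 6/9 = 2/3.
For Bestor: gain 1, loss 5 per period, so β ≥ 1/6.
The tighter constraint is Farsund's, so cooperation needs β ≥ 2/3.

2/3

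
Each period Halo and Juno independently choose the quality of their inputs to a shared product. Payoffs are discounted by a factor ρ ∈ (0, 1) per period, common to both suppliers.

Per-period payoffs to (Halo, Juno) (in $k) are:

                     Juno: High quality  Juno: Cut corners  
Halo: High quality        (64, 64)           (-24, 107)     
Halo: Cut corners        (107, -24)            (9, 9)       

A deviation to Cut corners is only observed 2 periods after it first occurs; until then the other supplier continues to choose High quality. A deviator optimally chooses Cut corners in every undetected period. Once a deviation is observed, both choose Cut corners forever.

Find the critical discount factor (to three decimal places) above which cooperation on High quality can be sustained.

A deviator earns 107 for 2 periods, then 9 forever; cooperating earns 64 forever. Multiplying the IC by (1−ρ):
64 ≥ 107(1−ρ^2) + 9ρ^2, so 98·ρ^2 ≥ 43 and ρ^2 ≥ 43/98.
ρ ≥ (43/98)^(1/2) ≈ 0.662.

0.662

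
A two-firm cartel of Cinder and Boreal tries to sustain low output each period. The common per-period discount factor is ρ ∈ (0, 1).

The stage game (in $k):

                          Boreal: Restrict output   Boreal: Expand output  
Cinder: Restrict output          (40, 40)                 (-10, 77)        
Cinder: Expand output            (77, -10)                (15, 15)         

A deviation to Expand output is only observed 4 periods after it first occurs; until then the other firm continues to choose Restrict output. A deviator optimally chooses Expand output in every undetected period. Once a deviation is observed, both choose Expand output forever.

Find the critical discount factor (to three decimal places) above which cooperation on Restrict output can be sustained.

0.879

The best deviation is to choose Expand output for all 4 undetected periods, earning 77 each, then 15 forever once detected.
Deviation value: 77(1−ρ^4)/(1−ρ) + 15ρ^4/(1−ρ); cooperation value: 40/(1−ρ).
IC: 40 ≥ 77(1−ρ^4) + 15ρ^4 = 77 − 62ρ^4.
So ρ^4 ≥ 37/62, giving ρ ≥ (37/62)^(1/4) ≈ 0.879.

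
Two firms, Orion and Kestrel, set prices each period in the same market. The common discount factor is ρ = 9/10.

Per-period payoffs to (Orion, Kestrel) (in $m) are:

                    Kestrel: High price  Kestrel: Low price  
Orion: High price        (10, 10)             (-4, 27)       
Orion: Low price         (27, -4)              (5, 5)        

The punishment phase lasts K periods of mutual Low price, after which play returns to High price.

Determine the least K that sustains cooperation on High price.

Need Σ_{k=1}^{K} ρ^k ≥ (27−10)/(10−5) = 3.4000 at ρ = 9/10.
At K = 4 the sum is 3.0951 < 3.4000; at K = 5 it is 3.6856 ≥ 3.4000.
So the minimum punishment length is K = 5.

5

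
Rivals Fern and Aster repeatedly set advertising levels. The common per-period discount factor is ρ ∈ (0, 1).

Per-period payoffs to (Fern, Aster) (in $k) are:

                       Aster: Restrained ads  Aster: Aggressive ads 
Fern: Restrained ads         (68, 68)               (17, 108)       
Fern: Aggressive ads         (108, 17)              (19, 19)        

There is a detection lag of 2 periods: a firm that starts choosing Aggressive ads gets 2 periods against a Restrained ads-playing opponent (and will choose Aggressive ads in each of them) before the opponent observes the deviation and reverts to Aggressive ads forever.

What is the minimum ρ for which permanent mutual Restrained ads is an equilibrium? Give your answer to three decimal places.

0.670

The best deviation is to choose Aggressive ads for all 2 undetected periods, earning 108 each, then 19 forever once detected.
Deviation value: 108(1−ρ^2)/(1−ρ) + 19ρ^2/(1−ρ); cooperation value: 68/(1−ρ).
IC: 68 ≥ 108(1−ρ^2) + 19ρ^2 = 108 − 89ρ^2.
So ρ^2 ≥ 40/89, giving ρ ≥ (40/89)^(1/2) ≈ 0.670.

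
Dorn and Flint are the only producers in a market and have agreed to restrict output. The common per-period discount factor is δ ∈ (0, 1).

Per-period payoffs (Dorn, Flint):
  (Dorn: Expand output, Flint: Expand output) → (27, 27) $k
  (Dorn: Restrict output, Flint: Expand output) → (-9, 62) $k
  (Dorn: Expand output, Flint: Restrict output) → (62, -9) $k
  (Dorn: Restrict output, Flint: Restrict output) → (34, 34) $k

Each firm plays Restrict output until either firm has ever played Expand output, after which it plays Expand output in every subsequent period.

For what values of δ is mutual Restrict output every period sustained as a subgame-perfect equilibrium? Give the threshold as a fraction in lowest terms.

4/5

Under grim trigger the critical discount factor is (T−C)/(T−P) with T = 62, C = 34, P = 27.
δ* = (62−34)/(62−27) = 28/35 = 4/5.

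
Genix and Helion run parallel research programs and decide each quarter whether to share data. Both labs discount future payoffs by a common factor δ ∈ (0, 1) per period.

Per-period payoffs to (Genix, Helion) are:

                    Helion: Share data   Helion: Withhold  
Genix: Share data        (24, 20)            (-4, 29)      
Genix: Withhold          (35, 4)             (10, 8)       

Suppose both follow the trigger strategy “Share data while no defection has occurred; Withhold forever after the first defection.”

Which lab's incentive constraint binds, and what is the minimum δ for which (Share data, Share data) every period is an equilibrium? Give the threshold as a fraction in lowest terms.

Genix; δ ≥ 11/25

For Genix: deviation gain 35−24 = 11, per-period punishment loss 24−10 = 14. IC gives δ ≥ 11/25.
For Helion: gain 9, loss 12 per period, so δ ≥ 9/21 = 3/7.
The tighter constraint is Genix's, so cooperation needs δ ≥ 11/25.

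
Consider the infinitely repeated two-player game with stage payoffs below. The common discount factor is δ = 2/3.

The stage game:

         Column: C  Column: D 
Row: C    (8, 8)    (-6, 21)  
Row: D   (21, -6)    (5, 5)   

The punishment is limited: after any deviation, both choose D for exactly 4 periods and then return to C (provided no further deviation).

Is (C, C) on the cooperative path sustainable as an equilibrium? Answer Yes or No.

No

A one-shot deviation gives 21 now, then 5 for 4 periods, then back to 8.
Gain from deviating: (21−8) today; loss: (8−5) in each of the next 4 periods.
No-deviation condition: (8−5)(δ+…+δ^4) ≥ 21−8, i.e. δ+…+δ^4 ≥ 13/3.
At δ = 2/3: δ+…+δ^4 = 1.6049 < 4.3333.
So cooperation is not sustainable.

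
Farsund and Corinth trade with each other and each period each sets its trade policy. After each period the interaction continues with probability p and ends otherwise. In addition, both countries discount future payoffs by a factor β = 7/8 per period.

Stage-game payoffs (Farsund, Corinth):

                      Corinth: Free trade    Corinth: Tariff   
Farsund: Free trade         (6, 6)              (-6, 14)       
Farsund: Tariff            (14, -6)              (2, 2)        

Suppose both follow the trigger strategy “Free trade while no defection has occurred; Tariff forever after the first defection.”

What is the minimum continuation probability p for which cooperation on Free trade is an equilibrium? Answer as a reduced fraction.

With continuation probability p and discount β, the effective per-period discount factor is βp.
Grim-trigger IC: βp ≥ (14−6)/(14−2) = 2/3.
So p ≥ (2/3)/(7/8) = 16/21.

16/21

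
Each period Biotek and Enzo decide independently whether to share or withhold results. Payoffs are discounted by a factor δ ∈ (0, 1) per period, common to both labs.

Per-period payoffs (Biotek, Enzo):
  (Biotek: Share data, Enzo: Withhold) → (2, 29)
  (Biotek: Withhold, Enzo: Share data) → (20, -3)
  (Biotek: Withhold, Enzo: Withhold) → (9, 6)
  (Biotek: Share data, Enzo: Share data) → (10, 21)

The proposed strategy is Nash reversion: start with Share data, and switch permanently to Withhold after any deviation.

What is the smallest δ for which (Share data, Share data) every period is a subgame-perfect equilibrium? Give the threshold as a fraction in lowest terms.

For Biotek: deviation gain 20−10 = 10, per-period punishment loss 10−9 = 1. IC gives δ ≥ 10/11.
For Enzo: gain 8, loss 15 per period, so δ ≥ 8/23.
The tighter constraint is Biotek's, so cooperation needs δ ≥ 10/11.

10/11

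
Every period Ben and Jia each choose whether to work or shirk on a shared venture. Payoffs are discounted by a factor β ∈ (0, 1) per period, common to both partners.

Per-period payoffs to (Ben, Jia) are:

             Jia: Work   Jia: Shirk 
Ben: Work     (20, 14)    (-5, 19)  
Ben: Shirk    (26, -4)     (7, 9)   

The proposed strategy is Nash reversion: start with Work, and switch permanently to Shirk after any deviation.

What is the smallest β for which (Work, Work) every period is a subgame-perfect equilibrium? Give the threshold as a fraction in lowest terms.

1/2

Ben: cooperation gives 20 each period; deviation gives 26 once then 7 forever.
  20/(1−β) ≥ 26 + 7β/(1−β) ⇒ β ≥ 6/19.
Jia: cooperation gives 14 each period; deviation gives 19 once then 9 forever.
  β ≥ 5/10 = 1/2.
Both must hold, so the binding constraint is Jia's: β ≥ 1/2.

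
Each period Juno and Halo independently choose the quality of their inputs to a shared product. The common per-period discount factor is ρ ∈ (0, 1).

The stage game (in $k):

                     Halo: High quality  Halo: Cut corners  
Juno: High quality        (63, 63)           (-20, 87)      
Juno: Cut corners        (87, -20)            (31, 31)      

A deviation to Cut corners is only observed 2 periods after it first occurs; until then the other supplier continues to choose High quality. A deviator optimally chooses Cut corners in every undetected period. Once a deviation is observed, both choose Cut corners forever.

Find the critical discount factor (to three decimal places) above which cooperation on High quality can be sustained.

The best deviation is to choose Cut corners for all 2 undetected periods, earning 87 each, then 31 forever once detected.
Deviation value: 87(1−ρ^2)/(1−ρ) + 31ρ^2/(1−ρ); cooperation value: 63/(1−ρ).
IC: 63 ≥ 87(1−ρ^2) + 31ρ^2 = 87 − 56ρ^2.
So ρ^2 ≥ 24/56 = 3/7, giving ρ ≥ (3/7)^(1/2) ≈ 0.655.

0.655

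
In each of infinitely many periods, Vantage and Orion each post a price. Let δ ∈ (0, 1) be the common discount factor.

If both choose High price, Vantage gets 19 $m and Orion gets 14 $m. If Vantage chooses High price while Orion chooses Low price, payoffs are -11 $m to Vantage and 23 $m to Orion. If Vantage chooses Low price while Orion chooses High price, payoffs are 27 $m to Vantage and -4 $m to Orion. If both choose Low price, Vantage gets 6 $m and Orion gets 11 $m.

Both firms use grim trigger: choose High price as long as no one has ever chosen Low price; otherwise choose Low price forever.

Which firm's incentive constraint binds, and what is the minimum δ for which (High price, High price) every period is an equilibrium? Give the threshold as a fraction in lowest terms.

For Vantage: deviation gain 27−19 = 8, per-period punishment loss 19−6 = 13. IC gives δ ≥ 8/21.
For Orion: gain 9, loss 3 per period, so δ ≥ 9/12 = 3/4.
The tighter constraint is Orion's, so cooperation needs δ ≥ 3/4.

Orion; δ ≥ 3/4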